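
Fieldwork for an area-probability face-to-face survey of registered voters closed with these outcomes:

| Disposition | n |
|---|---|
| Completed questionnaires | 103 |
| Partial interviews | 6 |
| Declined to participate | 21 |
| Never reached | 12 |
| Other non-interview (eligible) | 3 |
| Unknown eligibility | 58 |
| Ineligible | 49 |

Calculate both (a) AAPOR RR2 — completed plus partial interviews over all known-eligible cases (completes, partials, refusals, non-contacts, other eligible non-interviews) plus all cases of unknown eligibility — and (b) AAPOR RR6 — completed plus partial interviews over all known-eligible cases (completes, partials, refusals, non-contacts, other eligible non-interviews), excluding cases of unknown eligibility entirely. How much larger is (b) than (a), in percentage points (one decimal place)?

21.5

Top: 103 + 6 = 109
Denominator: 103 + 6 + 21 + 12 + 3 + 58 = 203
RR2 = 109 / 203 = 0.5369
Denominator: 103 + 6 + 21 + 12 + 3 = 145
RR6 = 109 / 145 = 0.7517
Difference = 75.17 − 53.69 = 21.48 percentage points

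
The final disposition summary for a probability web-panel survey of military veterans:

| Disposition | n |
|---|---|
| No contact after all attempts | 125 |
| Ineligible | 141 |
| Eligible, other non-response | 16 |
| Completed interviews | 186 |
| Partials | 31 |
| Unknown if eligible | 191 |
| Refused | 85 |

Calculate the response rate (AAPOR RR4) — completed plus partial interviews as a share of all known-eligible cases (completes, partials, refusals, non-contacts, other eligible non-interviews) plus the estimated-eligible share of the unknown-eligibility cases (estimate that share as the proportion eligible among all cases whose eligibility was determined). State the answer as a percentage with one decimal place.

Num → 186 + 31 = 217
Known eligible → 186 + 31 + 85 + 125 + 16 = 443
e = 443 / (443 + 141) = 443 / 584 = 0.7586
Estimated eligible among unknowns → 0.7586 × 191 = 144.89
Base → 443 + 144.89 = 587.89
RR4 = 217 / 587.89 = 0.3691

36.9%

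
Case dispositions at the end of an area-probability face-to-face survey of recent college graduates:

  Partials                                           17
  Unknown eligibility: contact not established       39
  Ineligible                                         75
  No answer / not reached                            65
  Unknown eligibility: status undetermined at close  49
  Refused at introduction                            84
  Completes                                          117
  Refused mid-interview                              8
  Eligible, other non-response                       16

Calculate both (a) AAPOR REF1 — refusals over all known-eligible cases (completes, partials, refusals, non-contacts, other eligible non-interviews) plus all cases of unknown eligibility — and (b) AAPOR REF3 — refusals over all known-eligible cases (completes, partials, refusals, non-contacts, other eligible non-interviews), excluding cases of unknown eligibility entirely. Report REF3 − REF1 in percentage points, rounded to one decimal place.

6.7

Declined to participate = 84 + 8 = 92
Eligibility not determined = 39 + 49 = 88
Top → 92
Denom → 117 + 17 + 92 + 65 + 16 + 88 = 395
REF1 = 92 / 395 = 0.2329
Denom → 117 + 17 + 92 + 65 + 16 = 307
REF3 = 92 / 307 = 0.2997
Difference = 29.97 − 23.29 = 6.68 percentage points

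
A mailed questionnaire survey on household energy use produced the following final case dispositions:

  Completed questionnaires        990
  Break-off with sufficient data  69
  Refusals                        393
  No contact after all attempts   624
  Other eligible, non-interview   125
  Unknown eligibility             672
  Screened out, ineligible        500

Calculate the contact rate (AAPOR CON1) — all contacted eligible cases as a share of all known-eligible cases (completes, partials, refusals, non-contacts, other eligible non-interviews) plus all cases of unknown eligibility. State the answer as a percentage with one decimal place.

54.9%

Numerator: 990 + 69 + 393 + 125 = 1577
Denom: 990 + 69 + 393 + 624 + 125 + 672 = 2873
CON1 = 1577 / 2873 = 0.5489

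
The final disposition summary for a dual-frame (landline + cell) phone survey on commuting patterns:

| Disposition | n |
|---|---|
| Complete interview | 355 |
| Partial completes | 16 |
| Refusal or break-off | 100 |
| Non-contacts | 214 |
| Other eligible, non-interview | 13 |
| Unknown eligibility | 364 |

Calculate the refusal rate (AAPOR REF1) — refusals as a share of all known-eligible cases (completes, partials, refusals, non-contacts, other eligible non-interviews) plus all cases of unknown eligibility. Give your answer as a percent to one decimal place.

9.4%

Num: 100
Base: 355 + 16 + 100 + 214 + 13 + 364 = 1062
REF1 = 100 / 1062 = 0.0942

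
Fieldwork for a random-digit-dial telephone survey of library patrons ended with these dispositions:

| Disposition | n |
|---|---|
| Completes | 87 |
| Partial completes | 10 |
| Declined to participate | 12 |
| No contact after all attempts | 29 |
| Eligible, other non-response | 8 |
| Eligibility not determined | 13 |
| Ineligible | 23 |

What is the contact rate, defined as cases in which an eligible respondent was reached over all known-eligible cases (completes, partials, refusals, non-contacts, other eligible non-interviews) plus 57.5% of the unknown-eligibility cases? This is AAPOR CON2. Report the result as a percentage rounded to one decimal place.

Num = 87 + 10 + 12 + 8 = 117
Known eligible = 87 + 10 + 12 + 29 + 8 = 146
Eligible share of unknowns = 0.5750 × 13 = 7.47
Denom = 146 + 7.47 = 153.47
CON2 = 117 / 153.47 = 0.7624

76.2%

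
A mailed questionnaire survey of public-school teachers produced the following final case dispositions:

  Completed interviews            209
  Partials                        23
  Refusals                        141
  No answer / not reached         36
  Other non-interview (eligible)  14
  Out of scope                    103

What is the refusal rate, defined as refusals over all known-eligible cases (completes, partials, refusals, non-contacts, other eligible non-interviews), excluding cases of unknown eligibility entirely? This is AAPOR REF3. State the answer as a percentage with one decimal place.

Numerator → 141
Base → 209 + 23 + 141 + 36 + 14 = 423
REF3 = 141 / 423 = 0.3333

33.3%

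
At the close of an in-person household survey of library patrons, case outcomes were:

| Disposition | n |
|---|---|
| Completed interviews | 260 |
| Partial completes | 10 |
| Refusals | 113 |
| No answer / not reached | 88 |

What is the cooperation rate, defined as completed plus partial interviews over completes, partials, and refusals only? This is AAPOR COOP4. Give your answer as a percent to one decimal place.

70.5%

Numerator: 260 + 10 = 270
Base: 260 + 10 + 113 = 383
COOP4 = 270 / 383 = 0.7050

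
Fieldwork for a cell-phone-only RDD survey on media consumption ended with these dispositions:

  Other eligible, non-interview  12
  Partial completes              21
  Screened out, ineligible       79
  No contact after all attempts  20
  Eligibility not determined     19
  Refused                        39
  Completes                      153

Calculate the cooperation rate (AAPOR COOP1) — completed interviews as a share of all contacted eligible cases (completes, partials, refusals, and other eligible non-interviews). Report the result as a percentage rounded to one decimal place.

Numerator = 153
Denominator = 153 + 21 + 39 + 12 = 225
COOP1 = 153 / 225 = 0.6800

68.0%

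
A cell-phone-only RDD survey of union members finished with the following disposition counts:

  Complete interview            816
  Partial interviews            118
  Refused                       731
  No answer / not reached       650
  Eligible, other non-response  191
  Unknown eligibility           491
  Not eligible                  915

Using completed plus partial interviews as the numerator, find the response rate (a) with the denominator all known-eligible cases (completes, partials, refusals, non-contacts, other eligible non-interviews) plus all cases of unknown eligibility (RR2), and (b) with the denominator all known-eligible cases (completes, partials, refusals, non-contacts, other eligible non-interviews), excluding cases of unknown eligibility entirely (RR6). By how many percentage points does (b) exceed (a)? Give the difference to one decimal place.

6.1

Numerator = 816 + 118 = 934
Denom = 816 + 118 + 731 + 650 + 191 + 491 = 2997
RR2 = 934 / 2997 = 0.3116
Denom = 816 + 118 + 731 + 650 + 191 = 2506
RR6 = 934 / 2506 = 0.3727
Difference = 37.27 − 31.16 = 6.11 percentage points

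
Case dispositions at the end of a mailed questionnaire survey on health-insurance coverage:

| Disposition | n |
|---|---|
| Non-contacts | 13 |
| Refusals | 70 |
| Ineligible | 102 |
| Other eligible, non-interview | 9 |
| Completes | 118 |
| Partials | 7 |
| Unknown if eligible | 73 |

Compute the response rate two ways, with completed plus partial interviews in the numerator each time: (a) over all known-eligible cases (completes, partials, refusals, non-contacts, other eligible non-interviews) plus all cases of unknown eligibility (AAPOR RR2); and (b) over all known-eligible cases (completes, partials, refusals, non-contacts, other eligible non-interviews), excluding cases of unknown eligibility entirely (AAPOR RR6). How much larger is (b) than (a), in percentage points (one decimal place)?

Num → 118 + 7 = 125
Denominator → 118 + 7 + 70 + 13 + 9 + 73 = 290
RR2 = 125 / 290 = 0.4310
Denominator → 118 + 7 + 70 + 13 + 9 = 217
RR6 = 125 / 217 = 0.5760
Difference = 57.60 − 43.10 = 14.50 percentage points

14.5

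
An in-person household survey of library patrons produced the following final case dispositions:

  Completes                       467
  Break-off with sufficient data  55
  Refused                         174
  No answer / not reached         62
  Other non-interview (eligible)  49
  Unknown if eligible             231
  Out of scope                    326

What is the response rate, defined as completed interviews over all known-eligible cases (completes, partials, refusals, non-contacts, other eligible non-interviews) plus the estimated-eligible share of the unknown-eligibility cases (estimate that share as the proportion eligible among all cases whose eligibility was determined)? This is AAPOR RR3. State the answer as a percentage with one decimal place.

Numerator → 467
Determined eligible → 467 + 55 + 174 + 62 + 49 = 807
e = 807 / (807 + 326) = 807 / 1133 = 0.7123
Eligible share of unknowns → 0.7123 × 231 = 164.54
Denominator → 807 + 164.54 = 971.54
RR3 = 467 / 971.54 = 0.4807

48.1%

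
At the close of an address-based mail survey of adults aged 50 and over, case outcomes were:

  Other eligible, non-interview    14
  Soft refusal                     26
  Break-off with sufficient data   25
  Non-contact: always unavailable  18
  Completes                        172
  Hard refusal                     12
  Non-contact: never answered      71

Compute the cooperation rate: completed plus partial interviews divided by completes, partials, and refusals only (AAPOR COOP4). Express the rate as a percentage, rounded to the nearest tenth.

Refusals = 12 + 26 = 38
No contact after all attempts = 71 + 18 = 89
Numerator = 172 + 25 = 197
Denominator = 172 + 25 + 38 = 235
COOP4 = 197 / 235 = 0.8383

83.8%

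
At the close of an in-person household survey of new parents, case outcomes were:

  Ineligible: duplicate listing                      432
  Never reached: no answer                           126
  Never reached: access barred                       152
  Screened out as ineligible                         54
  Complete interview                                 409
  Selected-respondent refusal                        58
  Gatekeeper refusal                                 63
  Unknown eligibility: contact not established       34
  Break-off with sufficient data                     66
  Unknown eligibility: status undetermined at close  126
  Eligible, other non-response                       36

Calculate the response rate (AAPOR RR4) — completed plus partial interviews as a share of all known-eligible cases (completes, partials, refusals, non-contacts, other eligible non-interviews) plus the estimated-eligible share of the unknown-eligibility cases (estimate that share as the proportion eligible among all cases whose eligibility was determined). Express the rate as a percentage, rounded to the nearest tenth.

Refusal or break-off = 63 + 58 = 121
No answer / not reached = 126 + 152 = 278
Unknown if eligible = 34 + 126 = 160
Screened out, ineligible = 54 + 432 = 486
Numerator = 409 + 66 = 475
Eligible (known) = 409 + 66 + 121 + 278 + 36 = 910
e = 910 / (910 + 486) = 910 / 1396 = 0.6519
Estimated eligible among unknowns = 0.6519 × 160 = 104.30
Denom = 910 + 104.30 = 1014.30
RR4 = 475 / 1014.30 = 0.4683

46.8%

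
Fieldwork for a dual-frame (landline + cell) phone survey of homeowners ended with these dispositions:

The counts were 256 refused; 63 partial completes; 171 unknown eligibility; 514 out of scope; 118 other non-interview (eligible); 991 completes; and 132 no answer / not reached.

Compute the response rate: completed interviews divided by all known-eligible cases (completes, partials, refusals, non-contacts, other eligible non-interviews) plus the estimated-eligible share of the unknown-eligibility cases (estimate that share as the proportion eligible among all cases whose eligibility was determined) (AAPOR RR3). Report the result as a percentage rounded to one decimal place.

58.7%

Top: 991
Eligible (known): 991 + 63 + 256 + 132 + 118 = 1560
e = 1560 / (1560 + 514) = 1560 / 2074 = 0.7522
e × U: 0.7522 × 171 = 128.63
Base: 1560 + 128.63 = 1688.63
RR3 = 991 / 1688.63 = 0.5869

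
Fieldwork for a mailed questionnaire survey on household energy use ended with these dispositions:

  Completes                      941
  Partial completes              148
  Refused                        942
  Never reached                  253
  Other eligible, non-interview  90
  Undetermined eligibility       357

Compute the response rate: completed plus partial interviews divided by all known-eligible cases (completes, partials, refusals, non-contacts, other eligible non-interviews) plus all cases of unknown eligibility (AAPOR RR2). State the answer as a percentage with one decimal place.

39.9%

Numerator = 941 + 148 = 1089
Denom = 941 + 148 + 942 + 253 + 90 + 357 = 2731
RR2 = 1089 / 2731 = 0.3988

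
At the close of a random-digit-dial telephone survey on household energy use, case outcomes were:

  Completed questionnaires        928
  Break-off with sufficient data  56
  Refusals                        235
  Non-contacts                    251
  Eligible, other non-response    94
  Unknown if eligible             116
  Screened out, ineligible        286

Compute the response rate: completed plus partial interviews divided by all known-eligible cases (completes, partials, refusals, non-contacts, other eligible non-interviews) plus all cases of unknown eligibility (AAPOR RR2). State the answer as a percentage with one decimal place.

Top = 928 + 56 = 984
Denom = 928 + 56 + 235 + 251 + 94 + 116 = 1680
RR2 = 984 / 1680 = 0.5857

58.6%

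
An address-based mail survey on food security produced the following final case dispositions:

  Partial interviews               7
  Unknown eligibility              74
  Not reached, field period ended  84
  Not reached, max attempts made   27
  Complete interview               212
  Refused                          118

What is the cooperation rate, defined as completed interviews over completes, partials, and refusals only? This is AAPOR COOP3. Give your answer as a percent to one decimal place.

Never reached = 84 + 27 = 111
Num = 212
Denom = 212 + 7 + 118 = 337
COOP3 = 212 / 337 = 0.6291

62.9%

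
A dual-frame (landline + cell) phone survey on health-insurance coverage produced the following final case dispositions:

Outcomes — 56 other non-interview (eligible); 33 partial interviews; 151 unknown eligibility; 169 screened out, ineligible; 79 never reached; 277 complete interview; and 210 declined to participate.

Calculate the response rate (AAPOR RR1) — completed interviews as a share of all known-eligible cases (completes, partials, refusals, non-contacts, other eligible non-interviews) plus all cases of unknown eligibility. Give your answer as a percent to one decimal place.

Num: 277
Denominator: 277 + 33 + 210 + 79 + 56 + 151 = 806
RR1 = 277 / 806 = 0.3437

34.4%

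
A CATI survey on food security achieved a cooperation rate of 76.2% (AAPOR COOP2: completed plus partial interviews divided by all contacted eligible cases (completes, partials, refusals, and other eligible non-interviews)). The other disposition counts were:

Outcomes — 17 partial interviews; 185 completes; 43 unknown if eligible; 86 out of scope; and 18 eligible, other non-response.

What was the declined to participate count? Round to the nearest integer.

45

Num = 185 + 17 = 202
COOP2 = 202 / D = 0.762
D = 202 / 0.762 = 265.1
Remaining denominator categories sum to 220
declined to participate = 265.1 − 220 ≈ 45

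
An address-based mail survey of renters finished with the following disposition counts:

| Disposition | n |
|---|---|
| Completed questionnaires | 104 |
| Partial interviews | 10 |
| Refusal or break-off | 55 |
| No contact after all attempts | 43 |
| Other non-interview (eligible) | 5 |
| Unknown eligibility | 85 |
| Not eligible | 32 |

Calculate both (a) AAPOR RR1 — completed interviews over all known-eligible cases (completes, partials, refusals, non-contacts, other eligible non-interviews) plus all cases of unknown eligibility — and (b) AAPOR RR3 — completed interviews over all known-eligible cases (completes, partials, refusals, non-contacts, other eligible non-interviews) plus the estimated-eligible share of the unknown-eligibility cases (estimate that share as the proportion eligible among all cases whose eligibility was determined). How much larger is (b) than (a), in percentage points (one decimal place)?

Num = 104
Denominator = 104 + 10 + 55 + 43 + 5 + 85 = 302
RR1 = 104 / 302 = 0.3444
Eligible (known) = 104 + 10 + 55 + 43 + 5 = 217
e = 217 / (217 + 32) = 217 / 249 = 0.8715
Eligible share of unknowns = 0.8715 × 85 = 74.08
Denominator = 217 + 74.08 = 291.08
RR3 = 104 / 291.08 = 0.3573
Difference = 35.73 − 34.44 = 1.29 percentage points

1.3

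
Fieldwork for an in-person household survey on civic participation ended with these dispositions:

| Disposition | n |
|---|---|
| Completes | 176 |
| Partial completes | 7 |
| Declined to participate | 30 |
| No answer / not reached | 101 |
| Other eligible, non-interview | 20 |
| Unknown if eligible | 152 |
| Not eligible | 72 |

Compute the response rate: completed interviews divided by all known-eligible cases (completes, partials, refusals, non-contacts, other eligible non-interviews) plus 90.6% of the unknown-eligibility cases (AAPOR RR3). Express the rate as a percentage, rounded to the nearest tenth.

37.3%

Top = 176
Eligible (known) = 176 + 7 + 30 + 101 + 20 = 334
Eligible share of unknowns = 0.9060 × 152 = 137.71
Denominator = 334 + 137.71 = 471.71
RR3 = 176 / 471.71 = 0.3731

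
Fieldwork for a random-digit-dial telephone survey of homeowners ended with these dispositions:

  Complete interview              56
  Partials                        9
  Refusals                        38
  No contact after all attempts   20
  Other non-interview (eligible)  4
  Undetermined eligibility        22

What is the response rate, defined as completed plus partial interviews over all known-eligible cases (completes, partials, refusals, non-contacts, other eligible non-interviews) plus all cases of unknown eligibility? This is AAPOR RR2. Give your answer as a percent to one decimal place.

Numerator = 56 + 9 = 65
Denom = 56 + 9 + 38 + 20 + 4 + 22 = 149
RR2 = 65 / 149 = 0.4362

43.6%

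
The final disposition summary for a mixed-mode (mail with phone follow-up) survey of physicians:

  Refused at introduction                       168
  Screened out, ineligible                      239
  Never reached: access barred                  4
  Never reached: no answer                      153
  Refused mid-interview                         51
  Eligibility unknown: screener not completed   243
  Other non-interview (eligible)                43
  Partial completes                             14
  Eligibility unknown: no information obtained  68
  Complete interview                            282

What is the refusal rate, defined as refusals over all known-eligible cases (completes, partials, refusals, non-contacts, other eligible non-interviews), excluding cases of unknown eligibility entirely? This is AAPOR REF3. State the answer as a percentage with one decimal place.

30.6%

Declined to participate = 168 + 51 = 219
No contact after all attempts = 153 + 4 = 157
Unknown if eligible = 243 + 68 = 311
Top → 219
Denominator → 282 + 14 + 219 + 157 + 43 = 715
REF3 = 219 / 715 = 0.3063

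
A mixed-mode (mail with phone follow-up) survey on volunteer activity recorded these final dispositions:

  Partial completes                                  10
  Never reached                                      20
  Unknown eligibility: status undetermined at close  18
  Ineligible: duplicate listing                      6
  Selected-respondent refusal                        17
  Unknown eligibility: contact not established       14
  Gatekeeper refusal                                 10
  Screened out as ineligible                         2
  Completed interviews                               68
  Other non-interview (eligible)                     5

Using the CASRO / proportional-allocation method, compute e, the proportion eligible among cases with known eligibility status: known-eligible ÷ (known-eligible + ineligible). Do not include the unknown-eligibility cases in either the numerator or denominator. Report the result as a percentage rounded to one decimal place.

94.2%

Refusals = 10 + 17 = 27
Undetermined eligibility = 14 + 18 = 32
Not eligible = 2 + 6 = 8
Known eligible: 68 + 10 + 27 + 20 + 5 = 130
e = 130 / (130 + 8) = 130 / 138 = 0.9420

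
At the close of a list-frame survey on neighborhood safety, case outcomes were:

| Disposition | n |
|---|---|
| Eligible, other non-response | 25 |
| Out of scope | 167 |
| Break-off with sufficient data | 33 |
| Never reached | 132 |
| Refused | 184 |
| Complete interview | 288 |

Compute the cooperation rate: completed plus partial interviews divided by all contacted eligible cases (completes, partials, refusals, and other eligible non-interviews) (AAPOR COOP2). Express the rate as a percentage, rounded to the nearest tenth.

Numerator: 288 + 33 = 321
Denom: 288 + 33 + 184 + 25 = 530
COOP2 = 321 / 530 = 0.6057

60.6%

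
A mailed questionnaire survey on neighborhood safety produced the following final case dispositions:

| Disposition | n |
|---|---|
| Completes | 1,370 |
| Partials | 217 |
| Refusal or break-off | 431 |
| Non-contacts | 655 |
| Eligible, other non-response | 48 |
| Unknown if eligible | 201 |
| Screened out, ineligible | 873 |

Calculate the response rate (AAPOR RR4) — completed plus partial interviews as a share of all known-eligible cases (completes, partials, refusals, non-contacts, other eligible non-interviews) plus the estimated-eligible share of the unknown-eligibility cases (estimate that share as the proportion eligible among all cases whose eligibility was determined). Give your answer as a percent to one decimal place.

55.2%

Top → 1370 + 217 = 1587
Known eligible → 1370 + 217 + 431 + 655 + 48 = 2721
e = 2721 / (2721 + 873) = 2721 / 3594 = 0.7571
Estimated eligible among unknowns → 0.7571 × 201 = 152.18
Base → 2721 + 152.18 = 2873.18
RR4 = 1587 / 2873.18 = 0.5523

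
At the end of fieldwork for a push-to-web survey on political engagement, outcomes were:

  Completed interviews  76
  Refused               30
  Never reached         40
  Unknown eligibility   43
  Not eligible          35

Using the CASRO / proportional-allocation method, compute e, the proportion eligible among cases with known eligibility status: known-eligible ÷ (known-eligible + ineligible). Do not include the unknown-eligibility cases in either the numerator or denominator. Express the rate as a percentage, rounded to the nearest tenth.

Eligible (known) = 76 + 30 + 40 = 146
e = 146 / (146 + 35) = 146 / 181 = 0.8066

80.7%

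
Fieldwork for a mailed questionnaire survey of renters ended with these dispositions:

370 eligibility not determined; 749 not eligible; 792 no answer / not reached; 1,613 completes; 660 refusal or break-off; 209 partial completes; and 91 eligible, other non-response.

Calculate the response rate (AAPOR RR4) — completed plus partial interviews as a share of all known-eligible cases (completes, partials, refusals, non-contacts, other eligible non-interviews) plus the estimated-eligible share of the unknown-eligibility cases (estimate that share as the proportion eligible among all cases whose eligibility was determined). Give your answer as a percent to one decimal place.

49.7%

Num → 1613 + 209 = 1822
Known eligible → 1613 + 209 + 660 + 792 + 91 = 3365
e = 3365 / (3365 + 749) = 3365 / 4114 = 0.8179
Eligible share of unknowns → 0.8179 × 370 = 302.62
Denom → 3365 + 302.62 = 3667.62
RR4 = 1822 / 3667.62 = 0.4968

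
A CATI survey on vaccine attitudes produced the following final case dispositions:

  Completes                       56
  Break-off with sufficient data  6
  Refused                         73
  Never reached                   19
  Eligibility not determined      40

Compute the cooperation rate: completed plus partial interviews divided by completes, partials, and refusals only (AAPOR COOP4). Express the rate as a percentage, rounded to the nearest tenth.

45.9%

Top: 56 + 6 = 62
Denominator: 56 + 6 + 73 = 135
COOP4 = 62 / 135 = 0.4593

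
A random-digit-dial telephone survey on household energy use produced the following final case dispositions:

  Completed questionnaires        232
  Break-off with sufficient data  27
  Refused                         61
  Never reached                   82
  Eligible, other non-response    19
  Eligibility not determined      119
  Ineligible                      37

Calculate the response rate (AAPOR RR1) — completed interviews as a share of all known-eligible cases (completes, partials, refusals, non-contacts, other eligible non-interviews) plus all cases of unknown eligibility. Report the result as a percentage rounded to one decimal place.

Num → 232
Denominator → 232 + 27 + 61 + 82 + 19 + 119 = 540
RR1 = 232 / 540 = 0.4296

43.0%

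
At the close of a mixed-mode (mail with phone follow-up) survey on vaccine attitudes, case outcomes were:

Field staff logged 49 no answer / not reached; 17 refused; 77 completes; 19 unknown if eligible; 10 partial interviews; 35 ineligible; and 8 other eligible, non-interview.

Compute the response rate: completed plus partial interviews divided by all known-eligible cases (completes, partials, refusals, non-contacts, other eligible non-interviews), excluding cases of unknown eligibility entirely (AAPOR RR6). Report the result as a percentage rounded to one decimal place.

54.0%

Num = 77 + 10 = 87
Denominator = 77 + 10 + 17 + 49 + 8 = 161
RR6 = 87 / 161 = 0.5404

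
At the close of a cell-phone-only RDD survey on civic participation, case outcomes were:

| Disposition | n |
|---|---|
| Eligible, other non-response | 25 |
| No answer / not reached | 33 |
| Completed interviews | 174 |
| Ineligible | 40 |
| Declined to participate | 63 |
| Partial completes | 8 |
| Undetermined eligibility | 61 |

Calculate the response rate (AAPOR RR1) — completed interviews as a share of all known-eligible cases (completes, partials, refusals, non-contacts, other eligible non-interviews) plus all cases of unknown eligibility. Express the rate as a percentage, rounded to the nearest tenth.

Numerator: 174
Base: 174 + 8 + 63 + 33 + 25 + 61 = 364
RR1 = 174 / 364 = 0.4780

47.8%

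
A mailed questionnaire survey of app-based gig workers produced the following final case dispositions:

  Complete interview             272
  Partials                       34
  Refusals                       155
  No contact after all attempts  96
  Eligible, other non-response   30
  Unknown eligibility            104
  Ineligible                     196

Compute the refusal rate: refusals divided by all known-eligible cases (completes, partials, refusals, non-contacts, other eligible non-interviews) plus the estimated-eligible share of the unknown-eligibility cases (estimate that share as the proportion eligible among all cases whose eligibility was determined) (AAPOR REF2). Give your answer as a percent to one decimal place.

23.3%

Num = 155
Known eligible = 272 + 34 + 155 + 96 + 30 = 587
e = 587 / (587 + 196) = 587 / 783 = 0.7497
e × U = 0.7497 × 104 = 77.97
Denom = 587 + 77.97 = 664.97
REF2 = 155 / 664.97 = 0.2331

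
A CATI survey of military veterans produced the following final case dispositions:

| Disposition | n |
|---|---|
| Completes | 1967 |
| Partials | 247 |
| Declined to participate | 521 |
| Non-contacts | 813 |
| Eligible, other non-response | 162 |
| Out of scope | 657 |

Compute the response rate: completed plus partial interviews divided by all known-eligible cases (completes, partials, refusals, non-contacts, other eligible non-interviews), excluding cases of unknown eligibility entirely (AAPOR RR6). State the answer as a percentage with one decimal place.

Num: 1967 + 247 = 2214
Base: 1967 + 247 + 521 + 813 + 162 = 3710
RR6 = 2214 / 3710 = 0.5968

59.7%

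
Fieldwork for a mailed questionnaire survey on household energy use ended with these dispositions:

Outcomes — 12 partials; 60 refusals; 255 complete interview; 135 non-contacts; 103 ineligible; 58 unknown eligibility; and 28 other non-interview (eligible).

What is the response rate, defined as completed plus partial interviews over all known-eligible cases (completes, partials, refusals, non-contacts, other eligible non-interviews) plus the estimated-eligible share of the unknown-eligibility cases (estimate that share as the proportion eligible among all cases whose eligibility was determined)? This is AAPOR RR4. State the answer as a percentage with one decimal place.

49.6%

Numerator → 255 + 12 = 267
Eligible (known) → 255 + 12 + 60 + 135 + 28 = 490
e = 490 / (490 + 103) = 490 / 593 = 0.8263
Estimated eligible among unknowns → 0.8263 × 58 = 47.93
Denom → 490 + 47.93 = 537.93
RR4 = 267 / 537.93 = 0.4963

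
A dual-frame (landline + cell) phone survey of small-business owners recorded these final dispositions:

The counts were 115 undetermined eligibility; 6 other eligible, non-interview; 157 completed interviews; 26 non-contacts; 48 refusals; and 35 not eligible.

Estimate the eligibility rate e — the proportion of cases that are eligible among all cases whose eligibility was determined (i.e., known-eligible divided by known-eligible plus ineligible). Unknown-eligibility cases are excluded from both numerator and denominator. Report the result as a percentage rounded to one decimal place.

87.1%

Known eligible → 157 + 48 + 26 + 6 = 237
e = 237 / (237 + 35) = 237 / 272 = 0.8713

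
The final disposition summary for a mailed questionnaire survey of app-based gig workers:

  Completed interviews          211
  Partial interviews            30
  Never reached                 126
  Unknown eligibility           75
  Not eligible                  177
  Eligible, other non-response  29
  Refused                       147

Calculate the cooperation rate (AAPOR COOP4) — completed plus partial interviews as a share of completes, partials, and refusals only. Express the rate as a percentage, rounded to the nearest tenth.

Num = 211 + 30 = 241
Denom = 211 + 30 + 147 = 388
COOP4 = 241 / 388 = 0.6211

62.1%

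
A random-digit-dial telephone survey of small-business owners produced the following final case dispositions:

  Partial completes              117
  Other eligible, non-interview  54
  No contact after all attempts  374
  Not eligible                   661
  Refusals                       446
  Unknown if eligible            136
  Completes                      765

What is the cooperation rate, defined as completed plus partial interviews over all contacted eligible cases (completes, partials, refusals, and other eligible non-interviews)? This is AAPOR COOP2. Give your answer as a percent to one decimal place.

Num → 765 + 117 = 882
Base → 765 + 117 + 446 + 54 = 1382
COOP2 = 882 / 1382 = 0.6382

63.8%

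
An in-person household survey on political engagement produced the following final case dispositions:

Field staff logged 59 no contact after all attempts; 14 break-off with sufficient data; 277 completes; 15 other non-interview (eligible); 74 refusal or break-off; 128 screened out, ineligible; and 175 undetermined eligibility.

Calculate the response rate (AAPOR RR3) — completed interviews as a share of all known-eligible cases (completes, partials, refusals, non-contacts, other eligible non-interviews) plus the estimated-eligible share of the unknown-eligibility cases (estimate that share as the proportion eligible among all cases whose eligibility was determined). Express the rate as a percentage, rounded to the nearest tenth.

48.2%

Numerator = 277
Determined eligible = 277 + 14 + 74 + 59 + 15 = 439
e = 439 / (439 + 128) = 439 / 567 = 0.7743
Estimated eligible among unknowns = 0.7743 × 175 = 135.50
Base = 439 + 135.50 = 574.50
RR3 = 277 / 574.50 = 0.4822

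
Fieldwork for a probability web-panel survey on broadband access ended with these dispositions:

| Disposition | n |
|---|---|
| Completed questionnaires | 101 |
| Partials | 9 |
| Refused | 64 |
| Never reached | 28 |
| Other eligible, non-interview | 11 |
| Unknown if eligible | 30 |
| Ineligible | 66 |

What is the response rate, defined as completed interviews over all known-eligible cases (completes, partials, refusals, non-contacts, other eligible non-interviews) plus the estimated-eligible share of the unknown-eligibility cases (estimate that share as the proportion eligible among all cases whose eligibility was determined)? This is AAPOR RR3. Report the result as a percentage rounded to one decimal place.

Top = 101
Eligible (known) = 101 + 9 + 64 + 28 + 11 = 213
e = 213 / (213 + 66) = 213 / 279 = 0.7634
Estimated eligible among unknowns = 0.7634 × 30 = 22.90
Base = 213 + 22.90 = 235.90
RR3 = 101 / 235.90 = 0.4281

42.8%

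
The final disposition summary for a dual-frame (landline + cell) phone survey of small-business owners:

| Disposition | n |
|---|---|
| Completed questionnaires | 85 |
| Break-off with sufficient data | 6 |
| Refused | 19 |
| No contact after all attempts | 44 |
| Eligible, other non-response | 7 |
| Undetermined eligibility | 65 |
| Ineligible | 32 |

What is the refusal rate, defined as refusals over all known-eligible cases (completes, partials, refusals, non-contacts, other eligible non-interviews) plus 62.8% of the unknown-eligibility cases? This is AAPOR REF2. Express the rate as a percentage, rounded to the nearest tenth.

9.4%

Num: 19
Determined eligible: 85 + 6 + 19 + 44 + 7 = 161
e × U: 0.6280 × 65 = 40.82
Denom: 161 + 40.82 = 201.82
REF2 = 19 / 201.82 = 0.0941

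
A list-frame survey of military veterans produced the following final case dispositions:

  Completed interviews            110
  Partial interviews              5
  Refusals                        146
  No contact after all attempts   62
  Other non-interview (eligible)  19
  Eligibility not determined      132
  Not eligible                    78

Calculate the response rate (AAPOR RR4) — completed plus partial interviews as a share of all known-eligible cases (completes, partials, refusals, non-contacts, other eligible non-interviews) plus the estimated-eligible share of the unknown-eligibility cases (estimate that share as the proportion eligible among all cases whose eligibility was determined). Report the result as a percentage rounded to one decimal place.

Top: 110 + 5 = 115
Determined eligible: 110 + 5 + 146 + 62 + 19 = 342
e = 342 / (342 + 78) = 342 / 420 = 0.8143
e × U: 0.8143 × 132 = 107.49
Base: 342 + 107.49 = 449.49
RR4 = 115 / 449.49 = 0.2558

25.6%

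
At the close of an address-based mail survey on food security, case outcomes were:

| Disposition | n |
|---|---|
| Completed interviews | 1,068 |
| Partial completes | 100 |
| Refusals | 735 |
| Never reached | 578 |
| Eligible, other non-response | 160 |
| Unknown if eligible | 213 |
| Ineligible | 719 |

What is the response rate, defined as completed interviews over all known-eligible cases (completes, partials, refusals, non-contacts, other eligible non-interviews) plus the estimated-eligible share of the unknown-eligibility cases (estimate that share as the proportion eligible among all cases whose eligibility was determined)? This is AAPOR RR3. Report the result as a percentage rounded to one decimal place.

38.0%

Numerator = 1068
Determined eligible = 1068 + 100 + 735 + 578 + 160 = 2641
e = 2641 / (2641 + 719) = 2641 / 3360 = 0.7860
e × U = 0.7860 × 213 = 167.42
Denominator = 2641 + 167.42 = 2808.42
RR3 = 1068 / 2808.42 = 0.3803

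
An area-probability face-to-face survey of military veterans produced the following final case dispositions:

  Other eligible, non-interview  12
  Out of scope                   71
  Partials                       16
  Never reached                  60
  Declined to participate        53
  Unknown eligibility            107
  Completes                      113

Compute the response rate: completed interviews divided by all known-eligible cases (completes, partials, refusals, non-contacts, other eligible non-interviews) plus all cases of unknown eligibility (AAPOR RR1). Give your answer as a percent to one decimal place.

31.3%

Numerator → 113
Base → 113 + 16 + 53 + 60 + 12 + 107 = 361
RR1 = 113 / 361 = 0.3130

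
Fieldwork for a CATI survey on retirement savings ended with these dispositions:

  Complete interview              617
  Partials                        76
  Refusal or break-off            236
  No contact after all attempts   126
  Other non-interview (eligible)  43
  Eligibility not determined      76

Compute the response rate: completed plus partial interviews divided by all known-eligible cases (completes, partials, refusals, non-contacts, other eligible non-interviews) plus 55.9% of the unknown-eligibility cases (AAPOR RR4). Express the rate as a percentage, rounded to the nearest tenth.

60.8%

Num → 617 + 76 = 693
Determined eligible → 617 + 76 + 236 + 126 + 43 = 1098
Estimated eligible among unknowns → 0.5590 × 76 = 42.48
Base → 1098 + 42.48 = 1140.48
RR4 = 693 / 1140.48 = 0.6076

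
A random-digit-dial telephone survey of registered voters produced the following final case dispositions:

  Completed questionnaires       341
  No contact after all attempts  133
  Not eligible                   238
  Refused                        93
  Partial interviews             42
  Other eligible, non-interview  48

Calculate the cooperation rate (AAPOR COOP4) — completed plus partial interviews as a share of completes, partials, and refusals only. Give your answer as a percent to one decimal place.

Num = 341 + 42 = 383
Base = 341 + 42 + 93 = 476
COOP4 = 383 / 476 = 0.8046

80.5%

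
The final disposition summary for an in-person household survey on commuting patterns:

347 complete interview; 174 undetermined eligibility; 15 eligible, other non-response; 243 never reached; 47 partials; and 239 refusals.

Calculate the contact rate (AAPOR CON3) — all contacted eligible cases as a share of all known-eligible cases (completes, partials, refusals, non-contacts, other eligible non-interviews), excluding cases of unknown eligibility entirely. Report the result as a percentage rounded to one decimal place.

72.7%

Top: 347 + 47 + 239 + 15 = 648
Denominator: 347 + 47 + 239 + 243 + 15 = 891
CON3 = 648 / 891 = 0.7273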